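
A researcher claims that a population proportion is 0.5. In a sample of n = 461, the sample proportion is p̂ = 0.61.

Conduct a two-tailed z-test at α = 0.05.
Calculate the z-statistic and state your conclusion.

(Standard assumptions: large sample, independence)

Answer: z = 4.7237, reject H₀

Derivation:
H₀: p = 0.5, H₁: p ≠ 0.5
Standard error: SE = √(p₀(1-p₀)/n) = √(0.5×0.5/461) = 0.023287
z-statistic: z = (p̂ - p₀)/SE = (0.61 - 0.5)/0.023287 = 4.7237
Critical value: z_0.025 = ±1.960
p-value < 0.0001
Decision: reject H₀ at α = 0.05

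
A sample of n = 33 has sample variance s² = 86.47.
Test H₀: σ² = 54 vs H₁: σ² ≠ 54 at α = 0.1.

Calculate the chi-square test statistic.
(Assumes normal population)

df = n - 1 = 32
χ² = (n-1)s²/σ₀² = 32×86.47/54 = 51.2415
Critical values: χ²_{0.95,32} = 20.072, χ²_{0.05,32} = 46.194
Rejection region: χ² < 20.072 or χ² > 46.194
Decision: reject H₀

Answer: χ² = 51.2415, reject H₀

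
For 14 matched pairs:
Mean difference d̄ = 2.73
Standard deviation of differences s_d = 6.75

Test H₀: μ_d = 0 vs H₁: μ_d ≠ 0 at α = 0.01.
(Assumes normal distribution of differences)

Answer: t = 1.5133, fail to reject H₀

Derivation:
df = n - 1 = 13
SE = s_d/√n = 6.75/√14 = 1.8040
t = d̄/SE = 2.73/1.8040 = 1.5133
Critical value: t_{0.005,13} = ±3.012
p-value ≈ 0.1541
Decision: fail to reject H₀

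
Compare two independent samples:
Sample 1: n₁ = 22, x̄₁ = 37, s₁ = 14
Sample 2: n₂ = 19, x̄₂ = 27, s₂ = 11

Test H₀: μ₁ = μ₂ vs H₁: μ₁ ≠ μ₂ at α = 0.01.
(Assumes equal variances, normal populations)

Answer: t = 2.5134, fail to reject H₀

Derivation:
Pooled variance: s²_p = [21×14² + 18×11²]/(39) = 161.3846
s_p = 12.7037
SE = s_p×√(1/n₁ + 1/n₂) = 12.7037×√(1/22 + 1/19) = 3.9786
t = (x̄₁ - x̄₂)/SE = (37 - 27)/3.9786 = 2.5134
df = 39, t-critical = ±2.708
Decision: fail to reject H₀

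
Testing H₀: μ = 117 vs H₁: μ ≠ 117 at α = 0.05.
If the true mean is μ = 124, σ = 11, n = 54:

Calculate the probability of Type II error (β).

SE = σ/√n = 11/√54 = 1.4969
Critical values: μ₀ ± z_0.025×SE = 117 ± 1.960×1.4969
Acceptance region: (114.0661, 119.9339)
Under H₁ (μ = 124): z_high = (119.9339 - 124)/1.4969 = -2.7163, z_low = (114.0661 - 124)/1.4969 = -6.6363
β = P(not reject | H₁) = Φ(-2.7163) - Φ(-6.6363) ≈ 0.0033

Answer: β ≈ 0.0033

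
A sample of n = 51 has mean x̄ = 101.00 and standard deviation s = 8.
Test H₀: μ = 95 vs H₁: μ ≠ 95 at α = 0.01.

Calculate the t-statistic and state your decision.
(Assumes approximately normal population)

df = n - 1 = 50
SE = s/√n = 8/√51 = 1.1202
t = (x̄ - μ₀)/SE = (101.00 - 95)/1.1202 = 5.3562
Critical value: t_{0.005,50} = ±2.678
p-value < 0.0001
Decision: reject H₀

Answer: t = 5.3562, reject H₀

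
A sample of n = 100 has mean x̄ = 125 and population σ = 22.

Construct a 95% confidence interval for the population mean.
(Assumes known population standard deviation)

Confidence level: 95%, α = 0.05
z_0.025 = 1.960
SE = σ/√n = 22/√100 = 2.2000
Margin of error = 1.960 × 2.2000 = 4.3120
CI: x̄ ± margin = 125 ± 4.3120
CI: (120.6880, 129.3120)

Answer: (120.6880, 129.3120)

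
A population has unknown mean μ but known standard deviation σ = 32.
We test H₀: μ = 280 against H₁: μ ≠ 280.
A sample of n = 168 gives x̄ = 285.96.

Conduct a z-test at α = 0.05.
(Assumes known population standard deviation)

Answer: z = 2.4140, reject H₀

Derivation:
Standard error: SE = σ/√n = 32/√168 = 2.4689
z-statistic: z = (x̄ - μ₀)/SE = (285.96 - 280)/2.4689 = 2.4140
Critical value: ±1.960
p-value = 0.0158
Decision: reject H₀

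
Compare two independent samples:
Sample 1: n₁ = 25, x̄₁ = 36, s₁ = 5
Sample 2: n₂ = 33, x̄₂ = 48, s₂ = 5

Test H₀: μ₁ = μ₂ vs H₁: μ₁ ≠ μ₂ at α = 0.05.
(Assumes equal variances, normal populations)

Pooled variance: s²_p = [24×5² + 32×5²]/(56) = 25.0000
s_p = 5.0000
SE = s_p×√(1/n₁ + 1/n₂) = 5.0000×√(1/25 + 1/33) = 1.3257
t = (x̄₁ - x̄₂)/SE = (36 - 48)/1.3257 = -9.0518
df = 56, t-critical = ±2.003
Decision: reject H₀

Answer: t = -9.0518, reject H₀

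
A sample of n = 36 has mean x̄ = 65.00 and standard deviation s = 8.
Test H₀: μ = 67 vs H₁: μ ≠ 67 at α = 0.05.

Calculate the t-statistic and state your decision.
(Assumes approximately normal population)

df = n - 1 = 35
SE = s/√n = 8/√36 = 1.3333
t = (x̄ - μ₀)/SE = (65.00 - 67)/1.3333 = -1.5000
Critical value: t_{0.025,35} = ±2.030
p-value ≈ 0.1426
Decision: fail to reject H₀

Answer: t = -1.5000, fail to reject H₀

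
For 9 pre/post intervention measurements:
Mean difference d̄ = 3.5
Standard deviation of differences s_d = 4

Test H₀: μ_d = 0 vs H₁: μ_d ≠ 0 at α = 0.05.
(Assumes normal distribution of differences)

Answer: t = 2.6251, reject H₀

Derivation:
df = n - 1 = 8
SE = s_d/√n = 4/√9 = 1.3333
t = d̄/SE = 3.5/1.3333 = 2.6251
Critical value: t_{0.025,8} = ±2.306
p-value ≈ 0.0304
Decision: reject H₀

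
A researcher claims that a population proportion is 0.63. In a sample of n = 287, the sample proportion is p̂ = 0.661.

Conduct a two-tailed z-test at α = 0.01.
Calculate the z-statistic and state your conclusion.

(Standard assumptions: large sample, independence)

Answer: z = 1.0878, fail to reject H₀

Derivation:
H₀: p = 0.63, H₁: p ≠ 0.63
Standard error: SE = √(p₀(1-p₀)/n) = √(0.63×0.37/287) = 0.028499
z-statistic: z = (p̂ - p₀)/SE = (0.661 - 0.63)/0.028499 = 1.0878
Critical value: z_0.005 = ±2.576
p-value = 0.2767
Decision: fail to reject H₀ at α = 0.01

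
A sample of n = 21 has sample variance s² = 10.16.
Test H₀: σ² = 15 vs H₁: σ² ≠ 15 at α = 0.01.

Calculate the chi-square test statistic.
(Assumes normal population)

Answer: χ² = 13.5467, fail to reject H₀

Derivation:
df = n - 1 = 20
χ² = (n-1)s²/σ₀² = 20×10.16/15 = 13.5467
Critical values: χ²_{0.995,20} = 7.434, χ²_{0.005,20} = 39.997
Rejection region: χ² < 7.434 or χ² > 39.997
Decision: fail to reject H₀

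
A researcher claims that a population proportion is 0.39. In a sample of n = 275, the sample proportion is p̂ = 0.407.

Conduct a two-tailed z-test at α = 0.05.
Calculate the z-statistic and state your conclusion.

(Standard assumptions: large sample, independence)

Answer: z = 0.5780, fail to reject H₀

Derivation:
H₀: p = 0.39, H₁: p ≠ 0.39
Standard error: SE = √(p₀(1-p₀)/n) = √(0.39×0.61/275) = 0.029412
z-statistic: z = (p̂ - p₀)/SE = (0.407 - 0.39)/0.029412 = 0.5780
Critical value: z_0.025 = ±1.960
p-value = 0.5633
Decision: fail to reject H₀ at α = 0.05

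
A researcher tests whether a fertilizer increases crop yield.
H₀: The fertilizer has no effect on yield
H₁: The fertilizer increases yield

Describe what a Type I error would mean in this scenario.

Answer: Concluding the fertilizer works when it doesn't

Derivation:
Type I error: rejecting H₀ when it is actually true (false positive).
Type II error: failing to reject H₀ when H₁ is actually true (false negative).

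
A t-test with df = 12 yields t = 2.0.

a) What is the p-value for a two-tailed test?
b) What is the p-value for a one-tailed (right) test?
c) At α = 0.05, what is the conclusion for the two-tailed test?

Answer: a) 0.0687, b) 0.0343, c) fail to reject H₀

Derivation:
Using t-distribution with df = 12:
a) Two-tailed: p = 2×P(T > 2.0) = 0.0687
b) One-tailed: p = P(T > 2.0) = 0.0343
c) 0.0687 ≥ 0.05, fail to reject H₀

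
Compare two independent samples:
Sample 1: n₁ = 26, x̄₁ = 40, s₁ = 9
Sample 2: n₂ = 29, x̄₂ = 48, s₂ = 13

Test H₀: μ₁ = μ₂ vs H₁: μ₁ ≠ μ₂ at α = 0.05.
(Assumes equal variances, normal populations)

Answer: t = -2.6233, reject H₀

Derivation:
Pooled variance: s²_p = [25×9² + 28×13²]/(53) = 127.4906
s_p = 11.2912
SE = s_p×√(1/n₁ + 1/n₂) = 11.2912×√(1/26 + 1/29) = 3.0496
t = (x̄₁ - x̄₂)/SE = (40 - 48)/3.0496 = -2.6233
df = 53, t-critical = ±2.006
Decision: reject H₀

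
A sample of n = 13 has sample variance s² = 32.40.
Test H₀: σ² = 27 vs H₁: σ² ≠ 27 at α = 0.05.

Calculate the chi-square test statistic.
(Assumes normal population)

Answer: χ² = 14.4000, fail to reject H₀

Derivation:
df = n - 1 = 12
χ² = (n-1)s²/σ₀² = 12×32.40/27 = 14.4000
Critical values: χ²_{0.975,12} = 4.404, χ²_{0.025,12} = 23.337
Rejection region: χ² < 4.404 or χ² > 23.337
Decision: fail to reject H₀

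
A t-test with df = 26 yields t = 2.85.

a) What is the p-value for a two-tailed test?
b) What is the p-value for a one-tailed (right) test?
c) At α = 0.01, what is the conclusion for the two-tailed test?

Using t-distribution with df = 26:
a) Two-tailed: p = 2×P(T > 2.85) = 0.0084
b) One-tailed: p = P(T > 2.85) = 0.0042
c) 0.0084 < 0.01, reject H₀

Answer: a) 0.0084, b) 0.0042, c) reject H₀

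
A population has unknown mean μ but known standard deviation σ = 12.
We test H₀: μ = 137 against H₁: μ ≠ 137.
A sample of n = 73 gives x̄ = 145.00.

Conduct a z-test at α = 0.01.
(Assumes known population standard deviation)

Standard error: SE = σ/√n = 12/√73 = 1.4045
z-statistic: z = (x̄ - μ₀)/SE = (145.00 - 137)/1.4045 = 5.6960
Critical value: ±2.576
p-value < 0.0001
Decision: reject H₀

Answer: z = 5.6960, reject H₀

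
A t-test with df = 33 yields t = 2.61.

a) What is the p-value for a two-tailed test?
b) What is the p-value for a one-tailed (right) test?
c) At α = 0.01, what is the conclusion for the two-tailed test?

Using t-distribution with df = 33:
a) Two-tailed: p = 2×P(T > 2.61) = 0.0135
b) One-tailed: p = P(T > 2.61) = 0.0068
c) 0.0135 ≥ 0.01, fail to reject H₀

Answer: a) 0.0135, b) 0.0068, c) fail to reject H₀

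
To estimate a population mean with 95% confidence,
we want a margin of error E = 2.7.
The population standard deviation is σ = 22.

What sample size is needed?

z_0.025 = 1.960
n = (z×σ/E)² = (1.960×22/2.7)²
n = 255.0527
Round up: n = 256

Answer: n = 256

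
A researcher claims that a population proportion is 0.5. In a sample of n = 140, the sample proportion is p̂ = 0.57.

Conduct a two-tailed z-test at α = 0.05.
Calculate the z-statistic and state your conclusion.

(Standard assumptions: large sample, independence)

H₀: p = 0.5, H₁: p ≠ 0.5
Standard error: SE = √(p₀(1-p₀)/n) = √(0.5×0.5/140) = 0.042258
z-statistic: z = (p̂ - p₀)/SE = (0.57 - 0.5)/0.042258 = 1.6565
Critical value: z_0.025 = ±1.960
p-value = 0.0976
Decision: fail to reject H₀ at α = 0.05

Answer: z = 1.6565, fail to reject H₀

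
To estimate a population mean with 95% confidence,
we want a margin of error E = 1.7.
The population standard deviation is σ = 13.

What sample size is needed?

z_0.025 = 1.960
n = (z×σ/E)² = (1.960×13/1.7)²
n = 224.6472
Round up: n = 225

Answer: n = 225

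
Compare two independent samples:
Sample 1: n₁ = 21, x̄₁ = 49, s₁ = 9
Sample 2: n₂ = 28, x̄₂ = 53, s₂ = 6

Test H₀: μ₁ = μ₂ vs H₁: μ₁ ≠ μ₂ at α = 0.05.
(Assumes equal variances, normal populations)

Answer: t = -1.8658, fail to reject H₀

Derivation:
Pooled variance: s²_p = [20×9² + 27×6²]/(47) = 55.1489
s_p = 7.4262
SE = s_p×√(1/n₁ + 1/n₂) = 7.4262×√(1/21 + 1/28) = 2.1438
t = (x̄₁ - x̄₂)/SE = (49 - 53)/2.1438 = -1.8658
df = 47, t-critical = ±2.012
Decision: fail to reject H₀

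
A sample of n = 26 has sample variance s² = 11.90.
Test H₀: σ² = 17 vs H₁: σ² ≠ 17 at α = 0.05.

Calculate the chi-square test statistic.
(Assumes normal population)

Answer: χ² = 17.5000, fail to reject H₀

Derivation:
df = n - 1 = 25
χ² = (n-1)s²/σ₀² = 25×11.90/17 = 17.5000
Critical values: χ²_{0.975,25} = 13.120, χ²_{0.025,25} = 40.646
Rejection region: χ² < 13.120 or χ² > 40.646
Decision: fail to reject H₀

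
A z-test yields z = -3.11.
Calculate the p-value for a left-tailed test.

Answer: p-value ≈ 0.0009

Derivation:
For z = -3.11:
p = P(Z < -3.11) = Φ(-3.11) = 0.0009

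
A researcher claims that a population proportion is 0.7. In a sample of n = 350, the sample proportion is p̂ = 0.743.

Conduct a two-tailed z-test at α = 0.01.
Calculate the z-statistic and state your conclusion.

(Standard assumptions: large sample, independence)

Answer: z = 1.7555, fail to reject H₀

Derivation:
H₀: p = 0.7, H₁: p ≠ 0.7
Standard error: SE = √(p₀(1-p₀)/n) = √(0.7×0.3/350) = 0.024495
z-statistic: z = (p̂ - p₀)/SE = (0.743 - 0.7)/0.024495 = 1.7555
Critical value: z_0.005 = ±2.576
p-value = 0.0792
Decision: fail to reject H₀ at α = 0.01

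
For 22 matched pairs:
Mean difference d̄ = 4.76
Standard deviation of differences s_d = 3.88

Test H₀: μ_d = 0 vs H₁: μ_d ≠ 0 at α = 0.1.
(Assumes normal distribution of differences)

Answer: t = 5.7544, reject H₀

Derivation:
df = n - 1 = 21
SE = s_d/√n = 3.88/√22 = 0.8272
t = d̄/SE = 4.76/0.8272 = 5.7544
Critical value: t_{0.05,21} = ±1.721
p-value < 0.0001
Decision: reject H₀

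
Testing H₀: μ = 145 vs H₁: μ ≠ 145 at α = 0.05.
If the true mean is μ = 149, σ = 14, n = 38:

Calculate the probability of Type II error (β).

SE = σ/√n = 14/√38 = 2.2711
Critical values: μ₀ ± z_0.025×SE = 145 ± 1.960×2.2711
Acceptance region: (140.5486, 149.4514)
Under H₁ (μ = 149): z_high = (149.4514 - 149)/2.2711 = 0.1988, z_low = (140.5486 - 149)/2.2711 = -3.7213
β = P(not reject | H₁) = Φ(0.1988) - Φ(-3.7213) ≈ 0.5787

Answer: β ≈ 0.5787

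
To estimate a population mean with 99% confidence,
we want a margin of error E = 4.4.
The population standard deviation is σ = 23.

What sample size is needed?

z_0.005 = 2.576
n = (z×σ/E)² = (2.576×23/4.4)²
n = 181.3185
Round up: n = 182

Answer: n = 182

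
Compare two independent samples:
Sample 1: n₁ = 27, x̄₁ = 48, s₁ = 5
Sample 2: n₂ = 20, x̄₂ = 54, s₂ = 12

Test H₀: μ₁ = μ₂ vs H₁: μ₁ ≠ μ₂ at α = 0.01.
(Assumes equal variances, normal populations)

Pooled variance: s²_p = [26×5² + 19×12²]/(45) = 75.2444
s_p = 8.6744
SE = s_p×√(1/n₁ + 1/n₂) = 8.6744×√(1/27 + 1/20) = 2.5591
t = (x̄₁ - x̄₂)/SE = (48 - 54)/2.5591 = -2.3446
df = 45, t-critical = ±2.690
Decision: fail to reject H₀

Answer: t = -2.3446, fail to reject H₀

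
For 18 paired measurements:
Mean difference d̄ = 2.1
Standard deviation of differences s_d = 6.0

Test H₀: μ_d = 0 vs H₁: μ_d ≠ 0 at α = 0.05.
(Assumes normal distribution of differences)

df = n - 1 = 17
SE = s_d/√n = 6.0/√18 = 1.4142
t = d̄/SE = 2.1/1.4142 = 1.4849
Critical value: t_{0.025,17} = ±2.110
p-value ≈ 0.1559
Decision: fail to reject H₀

Answer: t = 1.4849, fail to reject H₀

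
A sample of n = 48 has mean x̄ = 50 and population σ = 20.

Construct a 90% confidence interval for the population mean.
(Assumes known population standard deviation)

Confidence level: 90%, α = 0.1
z_0.05 = 1.645
SE = σ/√n = 20/√48 = 2.8868
Margin of error = 1.645 × 2.8868 = 4.7488
CI: x̄ ± margin = 50 ± 4.7488
CI: (45.2512, 54.7488)

Answer: (45.2512, 54.7488)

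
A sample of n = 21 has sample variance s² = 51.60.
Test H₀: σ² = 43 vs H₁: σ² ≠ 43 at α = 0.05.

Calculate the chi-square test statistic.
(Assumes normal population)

df = n - 1 = 20
χ² = (n-1)s²/σ₀² = 20×51.60/43 = 24.0000
Critical values: χ²_{0.975,20} = 9.591, χ²_{0.025,20} = 34.170
Rejection region: χ² < 9.591 or χ² > 34.170
Decision: fail to reject H₀

Answer: χ² = 24.0000, fail to reject H₀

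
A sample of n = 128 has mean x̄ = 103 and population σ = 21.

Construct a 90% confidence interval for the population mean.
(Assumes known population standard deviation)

Answer: (99.9466, 106.0534)

Derivation:
Confidence level: 90%, α = 0.1
z_0.05 = 1.645
SE = σ/√n = 21/√128 = 1.8562
Margin of error = 1.645 × 1.8562 = 3.0534
CI: x̄ ± margin = 103 ± 3.0534
CI: (99.9466, 106.0534)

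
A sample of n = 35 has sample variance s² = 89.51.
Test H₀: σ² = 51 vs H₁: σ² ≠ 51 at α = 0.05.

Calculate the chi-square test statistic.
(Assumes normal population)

df = n - 1 = 34
χ² = (n-1)s²/σ₀² = 34×89.51/51 = 59.6733
Critical values: χ²_{0.975,34} = 19.806, χ²_{0.025,34} = 51.966
Rejection region: χ² < 19.806 or χ² > 51.966
Decision: reject H₀

Answer: χ² = 59.6733, reject H₀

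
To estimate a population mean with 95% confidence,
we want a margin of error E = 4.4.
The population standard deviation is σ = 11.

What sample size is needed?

z_0.025 = 1.960
n = (z×σ/E)² = (1.960×11/4.4)²
n = 24.0100
Round up: n = 25

Answer: n = 25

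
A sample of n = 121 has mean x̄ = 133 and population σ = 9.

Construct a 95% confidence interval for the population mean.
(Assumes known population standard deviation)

Answer: (131.3963, 134.6037)

Derivation:
Confidence level: 95%, α = 0.05
z_0.025 = 1.960
SE = σ/√n = 9/√121 = 0.8182
Margin of error = 1.960 × 0.8182 = 1.6037
CI: x̄ ± margin = 133 ± 1.6037
CI: (131.3963, 134.6037)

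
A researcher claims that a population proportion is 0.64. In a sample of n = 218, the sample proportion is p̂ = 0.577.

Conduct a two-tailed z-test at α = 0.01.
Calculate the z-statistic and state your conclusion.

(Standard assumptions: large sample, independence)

H₀: p = 0.64, H₁: p ≠ 0.64
Standard error: SE = √(p₀(1-p₀)/n) = √(0.64×0.36/218) = 0.032510
z-statistic: z = (p̂ - p₀)/SE = (0.577 - 0.64)/0.032510 = -1.9379
Critical value: z_0.005 = ±2.576
p-value = 0.0526
Decision: fail to reject H₀ at α = 0.01

Answer: z = -1.9379, fail to reject H₀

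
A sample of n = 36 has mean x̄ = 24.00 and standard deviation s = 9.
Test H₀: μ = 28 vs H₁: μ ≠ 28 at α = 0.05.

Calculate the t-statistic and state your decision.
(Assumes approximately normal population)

Answer: t = -2.6667, reject H₀

Derivation:
df = n - 1 = 35
SE = s/√n = 9/√36 = 1.5000
t = (x̄ - μ₀)/SE = (24.00 - 28)/1.5000 = -2.6667
Critical value: t_{0.025,35} = ±2.030
p-value ≈ 0.0115
Decision: reject H₀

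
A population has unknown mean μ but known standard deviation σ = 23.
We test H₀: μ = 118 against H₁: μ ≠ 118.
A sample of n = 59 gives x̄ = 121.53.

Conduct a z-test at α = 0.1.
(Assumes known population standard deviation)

Standard error: SE = σ/√n = 23/√59 = 2.9943
z-statistic: z = (x̄ - μ₀)/SE = (121.53 - 118)/2.9943 = 1.1789
Critical value: ±1.645
p-value = 0.2384
Decision: fail to reject H₀

Answer: z = 1.1789, fail to reject H₀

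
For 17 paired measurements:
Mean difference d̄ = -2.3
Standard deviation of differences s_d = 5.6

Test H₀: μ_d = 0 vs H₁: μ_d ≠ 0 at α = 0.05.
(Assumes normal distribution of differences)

df = n - 1 = 16
SE = s_d/√n = 5.6/√17 = 1.3582
t = d̄/SE = -2.3/1.3582 = -1.6934
Critical value: t_{0.025,16} = ±2.120
p-value ≈ 0.1098
Decision: fail to reject H₀

Answer: t = -1.6934, fail to reject H₀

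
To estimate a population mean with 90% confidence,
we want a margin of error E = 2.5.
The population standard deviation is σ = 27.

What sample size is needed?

Answer: n = 316

Derivation:
z_0.05 = 1.645
n = (z×σ/E)² = (1.645×27/2.5)²
n = 315.6308
Round up: n = 316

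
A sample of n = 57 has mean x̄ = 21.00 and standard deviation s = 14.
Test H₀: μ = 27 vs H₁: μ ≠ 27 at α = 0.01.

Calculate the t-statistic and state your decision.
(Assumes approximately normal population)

Answer: t = -3.2357, reject H₀

Derivation:
df = n - 1 = 56
SE = s/√n = 14/√57 = 1.8543
t = (x̄ - μ₀)/SE = (21.00 - 27)/1.8543 = -3.2357
Critical value: t_{0.005,56} = ±2.667
p-value ≈ 0.0020
Decision: reject H₀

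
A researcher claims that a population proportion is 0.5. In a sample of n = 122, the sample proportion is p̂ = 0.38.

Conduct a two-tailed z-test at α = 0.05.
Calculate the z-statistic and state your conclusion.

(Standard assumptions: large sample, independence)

H₀: p = 0.5, H₁: p ≠ 0.5
Standard error: SE = √(p₀(1-p₀)/n) = √(0.5×0.5/122) = 0.045268
z-statistic: z = (p̂ - p₀)/SE = (0.38 - 0.5)/0.045268 = -2.6509
Critical value: z_0.025 = ±1.960
p-value = 0.0080
Decision: reject H₀ at α = 0.05

Answer: z = -2.6509, reject H₀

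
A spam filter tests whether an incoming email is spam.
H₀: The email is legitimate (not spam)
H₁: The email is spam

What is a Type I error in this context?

Type I error (α): Rejecting H₀ when H₀ is true
Type II error (β): Failing to reject H₀ when H₁ is true

Answer: Marking a legitimate email as spam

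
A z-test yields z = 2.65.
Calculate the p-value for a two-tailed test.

Answer: p-value ≈ 0.0080

Derivation:
For z = 2.65:
p = 2×P(Z > |2.65|) = 2×(1 - Φ(2.65)) = 0.0080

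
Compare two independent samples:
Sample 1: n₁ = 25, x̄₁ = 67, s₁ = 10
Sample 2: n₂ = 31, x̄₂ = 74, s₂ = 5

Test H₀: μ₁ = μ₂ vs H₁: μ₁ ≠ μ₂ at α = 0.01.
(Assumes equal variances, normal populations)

Answer: t = -3.4095, reject H₀

Derivation:
Pooled variance: s²_p = [24×10² + 30×5²]/(54) = 58.3333
s_p = 7.6376
SE = s_p×√(1/n₁ + 1/n₂) = 7.6376×√(1/25 + 1/31) = 2.0531
t = (x̄₁ - x̄₂)/SE = (67 - 74)/2.0531 = -3.4095
df = 54, t-critical = ±2.670
Decision: reject H₀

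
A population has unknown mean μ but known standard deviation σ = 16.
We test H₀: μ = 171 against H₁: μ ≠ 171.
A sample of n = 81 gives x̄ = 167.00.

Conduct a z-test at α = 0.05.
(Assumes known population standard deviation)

Answer: z = -2.2500, reject H₀

Derivation:
Standard error: SE = σ/√n = 16/√81 = 1.7778
z-statistic: z = (x̄ - μ₀)/SE = (167.00 - 171)/1.7778 = -2.2500
Critical value: ±1.960
p-value = 0.0244
Decision: reject H₀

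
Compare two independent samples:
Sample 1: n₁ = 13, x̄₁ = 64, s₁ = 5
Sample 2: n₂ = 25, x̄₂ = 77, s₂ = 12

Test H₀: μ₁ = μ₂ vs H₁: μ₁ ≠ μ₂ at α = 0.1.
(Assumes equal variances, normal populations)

Pooled variance: s²_p = [12×5² + 24×12²]/(36) = 104.3333
s_p = 10.2144
SE = s_p×√(1/n₁ + 1/n₂) = 10.2144×√(1/13 + 1/25) = 3.4927
t = (x̄₁ - x̄₂)/SE = (64 - 77)/3.4927 = -3.7220
df = 36, t-critical = ±1.688
Decision: reject H₀

Answer: t = -3.7220, reject H₀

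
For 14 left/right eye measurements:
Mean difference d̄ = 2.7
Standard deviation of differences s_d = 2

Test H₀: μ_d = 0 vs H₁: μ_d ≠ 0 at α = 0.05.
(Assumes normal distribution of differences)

Answer: t = 5.0514, reject H₀

Derivation:
df = n - 1 = 13
SE = s_d/√n = 2/√14 = 0.5345
t = d̄/SE = 2.7/0.5345 = 5.0514
Critical value: t_{0.025,13} = ±2.160
p-value ≈ 0.0002
Decision: reject H₀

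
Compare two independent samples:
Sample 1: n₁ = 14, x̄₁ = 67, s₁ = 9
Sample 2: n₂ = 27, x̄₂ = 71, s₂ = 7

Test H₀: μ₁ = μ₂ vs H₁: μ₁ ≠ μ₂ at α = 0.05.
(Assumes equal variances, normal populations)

Answer: t = -1.5723, fail to reject H₀

Derivation:
Pooled variance: s²_p = [13×9² + 26×7²]/(39) = 59.6667
s_p = 7.7244
SE = s_p×√(1/n₁ + 1/n₂) = 7.7244×√(1/14 + 1/27) = 2.5440
t = (x̄₁ - x̄₂)/SE = (67 - 71)/2.5440 = -1.5723
df = 39, t-critical = ±2.023
Decision: fail to reject H₀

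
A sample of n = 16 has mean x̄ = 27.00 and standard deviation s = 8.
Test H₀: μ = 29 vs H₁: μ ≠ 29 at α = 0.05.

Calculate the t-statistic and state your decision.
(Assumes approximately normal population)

df = n - 1 = 15
SE = s/√n = 8/√16 = 2.0000
t = (x̄ - μ₀)/SE = (27.00 - 29)/2.0000 = -1.0000
Critical value: t_{0.025,15} = ±2.131
p-value ≈ 0.3332
Decision: fail to reject H₀

Answer: t = -1.0000, fail to reject H₀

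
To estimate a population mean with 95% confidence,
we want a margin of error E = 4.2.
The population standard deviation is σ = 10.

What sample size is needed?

z_0.025 = 1.960
n = (z×σ/E)² = (1.960×10/4.2)²
n = 21.7778
Round up: n = 22

Answer: n = 22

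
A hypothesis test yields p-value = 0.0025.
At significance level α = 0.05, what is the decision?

Compare p-value to α:
0.0025 < 0.05
Decision: reject H₀

Answer: reject H₀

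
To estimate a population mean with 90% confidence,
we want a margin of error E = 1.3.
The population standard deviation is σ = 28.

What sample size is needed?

z_0.05 = 1.645
n = (z×σ/E)² = (1.645×28/1.3)²
n = 1255.3394
Round up: n = 1256

Answer: n = 1256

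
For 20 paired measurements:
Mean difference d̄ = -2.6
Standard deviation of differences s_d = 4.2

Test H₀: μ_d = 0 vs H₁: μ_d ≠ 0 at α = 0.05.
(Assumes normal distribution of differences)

Answer: t = -2.7686, reject H₀

Derivation:
df = n - 1 = 19
SE = s_d/√n = 4.2/√20 = 0.9391
t = d̄/SE = -2.6/0.9391 = -2.7686
Critical value: t_{0.025,19} = ±2.093
p-value ≈ 0.0122
Decision: reject H₀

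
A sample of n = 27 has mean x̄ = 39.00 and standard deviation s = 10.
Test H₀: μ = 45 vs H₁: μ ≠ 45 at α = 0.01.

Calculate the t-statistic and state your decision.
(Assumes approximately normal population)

Answer: t = -3.1177, reject H₀

Derivation:
df = n - 1 = 26
SE = s/√n = 10/√27 = 1.9245
t = (x̄ - μ₀)/SE = (39.00 - 45)/1.9245 = -3.1177
Critical value: t_{0.005,26} = ±2.779
p-value ≈ 0.0044
Decision: reject H₀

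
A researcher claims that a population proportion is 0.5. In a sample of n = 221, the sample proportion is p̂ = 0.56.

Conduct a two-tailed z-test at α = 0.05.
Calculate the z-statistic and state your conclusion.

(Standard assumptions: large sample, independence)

H₀: p = 0.5, H₁: p ≠ 0.5
Standard error: SE = √(p₀(1-p₀)/n) = √(0.5×0.5/221) = 0.033634
z-statistic: z = (p̂ - p₀)/SE = (0.56 - 0.5)/0.033634 = 1.7839
Critical value: z_0.025 = ±1.960
p-value = 0.0744
Decision: fail to reject H₀ at α = 0.05

Answer: z = 1.7839, fail to reject H₀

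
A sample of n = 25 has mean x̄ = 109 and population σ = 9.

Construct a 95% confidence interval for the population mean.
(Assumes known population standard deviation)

Confidence level: 95%, α = 0.05
z_0.025 = 1.960
SE = σ/√n = 9/√25 = 1.8000
Margin of error = 1.960 × 1.8000 = 3.5280
CI: x̄ ± margin = 109 ± 3.5280
CI: (105.4720, 112.5280)

Answer: (105.4720, 112.5280)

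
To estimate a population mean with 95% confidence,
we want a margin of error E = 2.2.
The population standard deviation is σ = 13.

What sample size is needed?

Answer: n = 135

Derivation:
z_0.025 = 1.960
n = (z×σ/E)² = (1.960×13/2.2)²
n = 134.1385
Round up: n = 135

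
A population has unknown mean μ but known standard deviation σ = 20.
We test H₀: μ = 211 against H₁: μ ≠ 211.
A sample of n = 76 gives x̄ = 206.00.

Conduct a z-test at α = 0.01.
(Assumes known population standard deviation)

Answer: z = -2.1794, fail to reject H₀

Derivation:
Standard error: SE = σ/√n = 20/√76 = 2.2942
z-statistic: z = (x̄ - μ₀)/SE = (206.00 - 211)/2.2942 = -2.1794
Critical value: ±2.576
p-value = 0.0293
Decision: fail to reject H₀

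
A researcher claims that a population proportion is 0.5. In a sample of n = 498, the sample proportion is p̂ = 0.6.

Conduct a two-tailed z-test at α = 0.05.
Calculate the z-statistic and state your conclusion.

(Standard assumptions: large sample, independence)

Answer: z = 4.4631, reject H₀

Derivation:
H₀: p = 0.5, H₁: p ≠ 0.5
Standard error: SE = √(p₀(1-p₀)/n) = √(0.5×0.5/498) = 0.022406
z-statistic: z = (p̂ - p₀)/SE = (0.6 - 0.5)/0.022406 = 4.4631
Critical value: z_0.025 = ±1.960
p-value < 0.0001
Decision: reject H₀ at α = 0.05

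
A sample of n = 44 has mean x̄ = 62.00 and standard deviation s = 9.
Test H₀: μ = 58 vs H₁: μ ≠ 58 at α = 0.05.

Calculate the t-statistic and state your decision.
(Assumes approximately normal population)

df = n - 1 = 43
SE = s/√n = 9/√44 = 1.3568
t = (x̄ - μ₀)/SE = (62.00 - 58)/1.3568 = 2.9481
Critical value: t_{0.025,43} = ±2.017
p-value ≈ 0.0052
Decision: reject H₀

Answer: t = 2.9481, reject H₀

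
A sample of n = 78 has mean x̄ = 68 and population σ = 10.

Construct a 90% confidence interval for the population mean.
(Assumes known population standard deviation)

Answer: (66.1374, 69.8626)

Derivation:
Confidence level: 90%, α = 0.1
z_0.05 = 1.645
SE = σ/√n = 10/√78 = 1.1323
Margin of error = 1.645 × 1.1323 = 1.8626
CI: x̄ ± margin = 68 ± 1.8626
CI: (66.1374, 69.8626)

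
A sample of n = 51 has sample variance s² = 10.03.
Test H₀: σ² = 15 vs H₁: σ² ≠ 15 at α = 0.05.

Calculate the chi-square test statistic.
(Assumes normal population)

Answer: χ² = 33.4333, fail to reject H₀

Derivation:
df = n - 1 = 50
χ² = (n-1)s²/σ₀² = 50×10.03/15 = 33.4333
Critical values: χ²_{0.975,50} = 32.357, χ²_{0.025,50} = 71.420
Rejection region: χ² < 32.357 or χ² > 71.420
Decision: fail to reject H₀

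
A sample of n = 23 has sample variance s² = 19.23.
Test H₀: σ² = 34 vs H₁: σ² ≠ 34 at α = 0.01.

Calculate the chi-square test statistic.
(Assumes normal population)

Answer: χ² = 12.4429, fail to reject H₀

Derivation:
df = n - 1 = 22
χ² = (n-1)s²/σ₀² = 22×19.23/34 = 12.4429
Critical values: χ²_{0.995,22} = 8.643, χ²_{0.005,22} = 42.796
Rejection region: χ² < 8.643 or χ² > 42.796
Decision: fail to reject H₀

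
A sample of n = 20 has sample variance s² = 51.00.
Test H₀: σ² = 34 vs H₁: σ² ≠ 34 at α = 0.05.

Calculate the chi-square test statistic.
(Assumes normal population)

Answer: χ² = 28.5000, fail to reject H₀

Derivation:
df = n - 1 = 19
χ² = (n-1)s²/σ₀² = 19×51.00/34 = 28.5000
Critical values: χ²_{0.975,19} = 8.907, χ²_{0.025,19} = 32.852
Rejection region: χ² < 8.907 or χ² > 32.852
Decision: fail to reject H₀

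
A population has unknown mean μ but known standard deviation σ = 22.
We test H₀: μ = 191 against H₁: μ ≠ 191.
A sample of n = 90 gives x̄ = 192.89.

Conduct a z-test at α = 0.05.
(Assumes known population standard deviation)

Standard error: SE = σ/√n = 22/√90 = 2.3190
z-statistic: z = (x̄ - μ₀)/SE = (192.89 - 191)/2.3190 = 0.8150
Critical value: ±1.960
p-value = 0.4151
Decision: fail to reject H₀

Answer: z = 0.8150, fail to reject H₀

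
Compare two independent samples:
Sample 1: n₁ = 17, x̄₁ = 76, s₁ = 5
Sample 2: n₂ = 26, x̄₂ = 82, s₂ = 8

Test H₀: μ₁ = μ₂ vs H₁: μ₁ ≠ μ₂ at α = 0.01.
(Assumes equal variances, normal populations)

Answer: t = -2.7543, reject H₀

Derivation:
Pooled variance: s²_p = [16×5² + 25×8²]/(41) = 48.7805
s_p = 6.9843
SE = s_p×√(1/n₁ + 1/n₂) = 6.9843×√(1/17 + 1/26) = 2.1784
t = (x̄₁ - x̄₂)/SE = (76 - 82)/2.1784 = -2.7543
df = 41, t-critical = ±2.701
Decision: reject H₀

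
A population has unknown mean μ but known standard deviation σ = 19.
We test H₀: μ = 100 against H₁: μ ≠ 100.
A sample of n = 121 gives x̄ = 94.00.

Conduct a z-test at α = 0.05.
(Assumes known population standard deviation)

Standard error: SE = σ/√n = 19/√121 = 1.7273
z-statistic: z = (x̄ - μ₀)/SE = (94.00 - 100)/1.7273 = -3.4736
Critical value: ±1.960
p-value = 0.0005
Decision: reject H₀

Answer: z = -3.4736, reject H₀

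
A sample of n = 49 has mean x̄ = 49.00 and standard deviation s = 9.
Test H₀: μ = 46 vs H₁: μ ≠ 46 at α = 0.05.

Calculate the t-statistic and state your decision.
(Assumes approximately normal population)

df = n - 1 = 48
SE = s/√n = 9/√49 = 1.2857
t = (x̄ - μ₀)/SE = (49.00 - 46)/1.2857 = 2.3334
Critical value: t_{0.025,48} = ±2.011
p-value ≈ 0.0239
Decision: reject H₀

Answer: t = 2.3334, reject H₀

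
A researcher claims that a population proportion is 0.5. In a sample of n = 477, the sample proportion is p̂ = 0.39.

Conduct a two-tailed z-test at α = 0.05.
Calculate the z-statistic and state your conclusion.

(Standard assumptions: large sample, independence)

H₀: p = 0.5, H₁: p ≠ 0.5
Standard error: SE = √(p₀(1-p₀)/n) = √(0.5×0.5/477) = 0.022893
z-statistic: z = (p̂ - p₀)/SE = (0.39 - 0.5)/0.022893 = -4.8050
Critical value: z_0.025 = ±1.960
p-value < 0.0001
Decision: reject H₀ at α = 0.05

Answer: z = -4.8050, reject H₀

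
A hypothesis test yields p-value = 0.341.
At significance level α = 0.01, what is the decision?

Compare p-value to α:
0.341 ≥ 0.01
Decision: fail to reject H₀

Answer: fail to reject H₀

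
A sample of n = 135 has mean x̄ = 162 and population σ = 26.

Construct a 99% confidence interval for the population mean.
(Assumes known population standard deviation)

Answer: (156.2357, 167.7643)

Derivation:
Confidence level: 99%, α = 0.01
z_0.005 = 2.576
SE = σ/√n = 26/√135 = 2.2377
Margin of error = 2.576 × 2.2377 = 5.7643
CI: x̄ ± margin = 162 ± 5.7643
CI: (156.2357, 167.7643)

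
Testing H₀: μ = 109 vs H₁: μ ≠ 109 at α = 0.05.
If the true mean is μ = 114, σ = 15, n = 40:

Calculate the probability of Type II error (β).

SE = σ/√n = 15/√40 = 2.3717
Critical values: μ₀ ± z_0.025×SE = 109 ± 1.960×2.3717
Acceptance region: (104.3515, 113.6485)
Under H₁ (μ = 114): z_high = (113.6485 - 114)/2.3717 = -0.1482, z_low = (104.3515 - 114)/2.3717 = -4.0682
β = P(not reject | H₁) = Φ(-0.1482) - Φ(-4.0682) ≈ 0.4411

Answer: β ≈ 0.4411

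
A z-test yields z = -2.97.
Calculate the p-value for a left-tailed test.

Answer: p-value ≈ 0.0015

Derivation:
For z = -2.97:
p = P(Z < -2.97) = Φ(-2.97) = 0.0015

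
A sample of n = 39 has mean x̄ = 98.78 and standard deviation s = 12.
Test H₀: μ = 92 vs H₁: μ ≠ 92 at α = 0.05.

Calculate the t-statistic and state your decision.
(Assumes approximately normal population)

df = n - 1 = 38
SE = s/√n = 12/√39 = 1.9215
t = (x̄ - μ₀)/SE = (98.78 - 92)/1.9215 = 3.5285
Critical value: t_{0.025,38} = ±2.024
p-value ≈ 0.0011
Decision: reject H₀

Answer: t = 3.5285, reject H₀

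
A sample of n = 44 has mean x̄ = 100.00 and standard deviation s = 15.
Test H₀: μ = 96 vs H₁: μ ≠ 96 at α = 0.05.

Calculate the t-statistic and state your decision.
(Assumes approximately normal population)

Answer: t = 1.7689, fail to reject H₀

Derivation:
df = n - 1 = 43
SE = s/√n = 15/√44 = 2.2613
t = (x̄ - μ₀)/SE = (100.00 - 96)/2.2613 = 1.7689
Critical value: t_{0.025,43} = ±2.017
p-value ≈ 0.0840
Decision: fail to reject H₀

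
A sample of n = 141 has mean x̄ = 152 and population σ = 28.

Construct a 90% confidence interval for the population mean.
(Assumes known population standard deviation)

Confidence level: 90%, α = 0.1
z_0.05 = 1.645
SE = σ/√n = 28/√141 = 2.3580
Margin of error = 1.645 × 2.3580 = 3.8789
CI: x̄ ± margin = 152 ± 3.8789
CI: (148.1211, 155.8789)

Answer: (148.1211, 155.8789)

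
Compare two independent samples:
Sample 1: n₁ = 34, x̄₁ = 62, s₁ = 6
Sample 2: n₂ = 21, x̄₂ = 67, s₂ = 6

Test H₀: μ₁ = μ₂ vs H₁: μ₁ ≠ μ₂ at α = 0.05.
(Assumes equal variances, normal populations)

Answer: t = -3.0025, reject H₀

Derivation:
Pooled variance: s²_p = [33×6² + 20×6²]/(53) = 36.0000
s_p = 6.0000
SE = s_p×√(1/n₁ + 1/n₂) = 6.0000×√(1/34 + 1/21) = 1.6653
t = (x̄₁ - x̄₂)/SE = (62 - 67)/1.6653 = -3.0025
df = 53, t-critical = ±2.006
Decision: reject H₀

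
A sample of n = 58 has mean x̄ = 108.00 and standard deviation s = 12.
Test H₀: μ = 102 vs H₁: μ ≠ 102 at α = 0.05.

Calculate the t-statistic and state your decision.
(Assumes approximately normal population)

Answer: t = 3.8078, reject H₀

Derivation:
df = n - 1 = 57
SE = s/√n = 12/√58 = 1.5757
t = (x̄ - μ₀)/SE = (108.00 - 102)/1.5757 = 3.8078
Critical value: t_{0.025,57} = ±2.002
p-value ≈ 0.0003
Decision: reject H₀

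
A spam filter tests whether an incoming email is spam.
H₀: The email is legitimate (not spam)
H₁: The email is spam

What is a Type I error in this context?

Answer: Marking a legitimate email as spam

Derivation:
Type I error (α): Rejecting H₀ when H₀ is true
Type II error (β): Failing to reject H₀ when H₁ is true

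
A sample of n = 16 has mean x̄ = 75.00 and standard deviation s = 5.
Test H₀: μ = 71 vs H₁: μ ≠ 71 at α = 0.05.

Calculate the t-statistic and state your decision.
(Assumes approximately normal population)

df = n - 1 = 15
SE = s/√n = 5/√16 = 1.2500
t = (x̄ - μ₀)/SE = (75.00 - 71)/1.2500 = 3.2000
Critical value: t_{0.025,15} = ±2.131
p-value ≈ 0.0060
Decision: reject H₀

Answer: t = 3.2000, reject H₀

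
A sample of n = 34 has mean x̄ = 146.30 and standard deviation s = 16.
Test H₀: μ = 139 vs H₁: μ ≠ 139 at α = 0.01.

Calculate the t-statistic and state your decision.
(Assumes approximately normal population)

df = n - 1 = 33
SE = s/√n = 16/√34 = 2.7440
t = (x̄ - μ₀)/SE = (146.30 - 139)/2.7440 = 2.6603
Critical value: t_{0.005,33} = ±2.733
p-value ≈ 0.0120
Decision: fail to reject H₀

Answer: t = 2.6603, fail to reject H₀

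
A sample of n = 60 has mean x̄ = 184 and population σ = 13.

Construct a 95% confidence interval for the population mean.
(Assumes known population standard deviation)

Confidence level: 95%, α = 0.05
z_0.025 = 1.960
SE = σ/√n = 13/√60 = 1.6783
Margin of error = 1.960 × 1.6783 = 3.2895
CI: x̄ ± margin = 184 ± 3.2895
CI: (180.7105, 187.2895)

Answer: (180.7105, 187.2895)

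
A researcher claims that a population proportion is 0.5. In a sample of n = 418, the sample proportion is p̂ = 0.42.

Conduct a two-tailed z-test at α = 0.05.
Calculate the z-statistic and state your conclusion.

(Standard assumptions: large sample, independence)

Answer: z = -3.2712, reject H₀

Derivation:
H₀: p = 0.5, H₁: p ≠ 0.5
Standard error: SE = √(p₀(1-p₀)/n) = √(0.5×0.5/418) = 0.024456
z-statistic: z = (p̂ - p₀)/SE = (0.42 - 0.5)/0.024456 = -3.2712
Critical value: z_0.025 = ±1.960
p-value = 0.0011
Decision: reject H₀ at α = 0.05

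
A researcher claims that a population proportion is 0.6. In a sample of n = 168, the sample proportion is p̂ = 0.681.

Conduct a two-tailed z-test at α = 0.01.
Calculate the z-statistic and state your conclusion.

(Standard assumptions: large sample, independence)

H₀: p = 0.6, H₁: p ≠ 0.6
Standard error: SE = √(p₀(1-p₀)/n) = √(0.6×0.4/168) = 0.037796
z-statistic: z = (p̂ - p₀)/SE = (0.681 - 0.6)/0.037796 = 2.1431
Critical value: z_0.005 = ±2.576
p-value = 0.0321
Decision: fail to reject H₀ at α = 0.01

Answer: z = 2.1431, fail to reject H₀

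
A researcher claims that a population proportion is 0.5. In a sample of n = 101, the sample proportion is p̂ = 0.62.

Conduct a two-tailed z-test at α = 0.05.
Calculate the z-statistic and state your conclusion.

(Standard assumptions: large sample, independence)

Answer: z = 2.4120, reject H₀

Derivation:
H₀: p = 0.5, H₁: p ≠ 0.5
Standard error: SE = √(p₀(1-p₀)/n) = √(0.5×0.5/101) = 0.049752
z-statistic: z = (p̂ - p₀)/SE = (0.62 - 0.5)/0.049752 = 2.4120
Critical value: z_0.025 = ±1.960
p-value = 0.0159
Decision: reject H₀ at α = 0.05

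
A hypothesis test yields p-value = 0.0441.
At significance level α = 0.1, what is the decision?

Compare p-value to α:
0.0441 < 0.1
Decision: reject H₀

Answer: reject H₀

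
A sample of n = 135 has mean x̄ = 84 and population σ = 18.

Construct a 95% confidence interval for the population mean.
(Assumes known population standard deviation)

Answer: (80.9636, 87.0364)

Derivation:
Confidence level: 95%, α = 0.05
z_0.025 = 1.960
SE = σ/√n = 18/√135 = 1.5492
Margin of error = 1.960 × 1.5492 = 3.0364
CI: x̄ ± margin = 84 ± 3.0364
CI: (80.9636, 87.0364)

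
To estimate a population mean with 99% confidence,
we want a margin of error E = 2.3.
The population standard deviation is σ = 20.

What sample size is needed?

Answer: n = 502

Derivation:
z_0.005 = 2.576
n = (z×σ/E)² = (2.576×20/2.3)²
n = 501.7600
Round up: n = 502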